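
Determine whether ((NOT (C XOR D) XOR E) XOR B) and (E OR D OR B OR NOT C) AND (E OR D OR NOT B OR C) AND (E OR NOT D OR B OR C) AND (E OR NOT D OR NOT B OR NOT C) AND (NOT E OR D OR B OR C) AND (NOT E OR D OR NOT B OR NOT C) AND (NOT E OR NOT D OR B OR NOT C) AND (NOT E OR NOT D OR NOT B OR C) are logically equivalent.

Yes, they are equivalent — the two output columns agree on all 16 assignments:
E | D | B | C | Expression 1 | Expression 2
-------------------------------------------
0 | 0 | 0 | 0 | 1 | 1
0 | 0 | 0 | 1 | 0 | 0
0 | 0 | 1 | 0 | 0 | 0
0 | 0 | 1 | 1 | 1 | 1
0 | 1 | 0 | 0 | 0 | 0
0 | 1 | 0 | 1 | 1 | 1
0 | 1 | 1 | 0 | 1 | 1
0 | 1 | 1 | 1 | 0 | 0
1 | 0 | 0 | 0 | 0 | 0
1 | 0 | 0 | 1 | 1 | 1
1 | 0 | 1 | 0 | 1 | 1
1 | 0 | 1 | 1 | 0 | 0
1 | 1 | 0 | 0 | 1 | 1
1 | 1 | 0 | 1 | 0 | 0
1 | 1 | 1 | 0 | 0 | 0
1 | 1 | 1 | 1 | 1 | 1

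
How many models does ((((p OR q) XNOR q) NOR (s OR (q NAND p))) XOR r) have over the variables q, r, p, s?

Satisfying assignments: (0,1,0,0), (0,1,0,1), (0,1,1,0), (0,1,1,1), (1,1,0,0), (1,1,0,1), (1,1,1,0), (1,1,1,1)
Count: 8 out of 16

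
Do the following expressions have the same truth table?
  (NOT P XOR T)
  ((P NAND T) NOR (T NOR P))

No. Counterexample: with P=0, T=0, Expression 1 = 1 but Expression 2 = 0.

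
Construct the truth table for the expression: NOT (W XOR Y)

W | Y | Output
--------------
0 | 0 | 1
0 | 1 | 0
1 | 0 | 0
1 | 1 | 1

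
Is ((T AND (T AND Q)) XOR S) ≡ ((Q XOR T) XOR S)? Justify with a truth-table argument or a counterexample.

No. Counterexample: with T=0, S=0, Q=1, Expression 1 = 0 but Expression 2 = 1.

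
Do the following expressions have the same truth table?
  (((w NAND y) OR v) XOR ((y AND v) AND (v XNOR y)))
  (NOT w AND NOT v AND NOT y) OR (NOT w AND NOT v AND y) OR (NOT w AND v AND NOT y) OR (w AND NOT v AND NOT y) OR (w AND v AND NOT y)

Yes, they are equivalent — the two output columns agree on all 8 assignments:
w | v | y | Expression 1 | Expression 2
---------------------------------------
0 | 0 | 0 | 1 | 1
0 | 0 | 1 | 1 | 1
0 | 1 | 0 | 1 | 1
0 | 1 | 1 | 0 | 0
1 | 0 | 0 | 1 | 1
1 | 0 | 1 | 0 | 0
1 | 1 | 0 | 1 | 1
1 | 1 | 1 | 0 | 0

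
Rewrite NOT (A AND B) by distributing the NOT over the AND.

NOT A OR NOT B
De Morgan's: NOT(AND of terms) = OR of negations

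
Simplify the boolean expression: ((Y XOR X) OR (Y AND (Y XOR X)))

By absorption (E OR (E AND v) = E):
= (Y XOR X)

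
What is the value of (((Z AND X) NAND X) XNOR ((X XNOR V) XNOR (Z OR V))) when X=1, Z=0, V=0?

Substituting: (((0 AND 1) NAND 1) XNOR ((1 XNOR 0) XNOR (0 OR 0)))
= 1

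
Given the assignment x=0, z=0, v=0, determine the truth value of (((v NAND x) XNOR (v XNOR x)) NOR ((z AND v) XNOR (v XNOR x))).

Substituting: (((0 NAND 0) XNOR (0 XNOR 0)) NOR ((0 AND 0) XNOR (0 XNOR 0)))
= 0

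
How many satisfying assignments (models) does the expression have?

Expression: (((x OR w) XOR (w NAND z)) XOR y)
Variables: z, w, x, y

Satisfying assignments: (0,0,0,0), (0,0,1,1), (0,1,0,1), (0,1,1,1), (1,0,0,0), (1,0,1,1), (1,1,0,0), (1,1,1,0)
Count: 8 out of 16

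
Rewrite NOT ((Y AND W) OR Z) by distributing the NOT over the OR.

NOT (Y AND W) AND NOT Z
De Morgan's: NOT(OR of terms) = AND of negations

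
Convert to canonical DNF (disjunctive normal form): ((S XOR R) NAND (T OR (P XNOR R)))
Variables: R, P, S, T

(NOT R AND NOT P AND NOT S AND NOT T) OR (NOT R AND NOT P AND NOT S AND T) OR (NOT R AND P AND NOT S AND NOT T) OR (NOT R AND P AND NOT S AND T) OR (NOT R AND P AND S AND NOT T) OR (R AND NOT P AND NOT S AND NOT T) OR (R AND NOT P AND S AND NOT T) OR (R AND NOT P AND S AND T) OR (R AND P AND S AND NOT T) OR (R AND P AND S AND T)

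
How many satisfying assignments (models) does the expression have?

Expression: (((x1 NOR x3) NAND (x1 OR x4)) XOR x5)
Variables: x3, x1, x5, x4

Satisfying assignments: (0,0,0,0), (0,0,1,1), (0,1,0,0), (0,1,0,1), (1,0,0,0), (1,0,0,1), (1,1,0,0), (1,1,0,1)
Count: 8 out of 16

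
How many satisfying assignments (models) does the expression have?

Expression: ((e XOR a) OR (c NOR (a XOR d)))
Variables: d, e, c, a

Satisfying assignments: (0,0,0,0), (0,0,0,1), (0,0,1,1), (0,1,0,0), (0,1,1,0), (1,0,0,1), (1,0,1,1), (1,1,0,0), (1,1,0,1), (1,1,1,0)
Count: 10 out of 16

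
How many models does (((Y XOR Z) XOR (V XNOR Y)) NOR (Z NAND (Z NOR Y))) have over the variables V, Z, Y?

No assignment satisfies the expression.
Count: 0 out of 8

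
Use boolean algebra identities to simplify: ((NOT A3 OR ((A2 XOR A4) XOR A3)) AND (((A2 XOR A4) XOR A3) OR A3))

By distribution ((E OR v) AND (E OR NOT v) = E):
= ((A2 XOR A4) XOR A3)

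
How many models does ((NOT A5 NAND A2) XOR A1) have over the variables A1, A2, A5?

Satisfying assignments: (0,0,0), (0,0,1), (0,1,1), (1,1,0)
Count: 4 out of 8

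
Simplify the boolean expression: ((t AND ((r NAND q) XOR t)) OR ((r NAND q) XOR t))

By absorption (E OR (E AND v) = E):
= ((r NAND q) XOR t)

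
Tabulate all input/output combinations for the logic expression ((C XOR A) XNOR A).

C | A | Output
--------------
0 | 0 | 1
0 | 1 | 1
1 | 0 | 0
1 | 1 | 0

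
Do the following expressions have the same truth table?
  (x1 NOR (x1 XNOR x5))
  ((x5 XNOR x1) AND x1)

No. Counterexample: with x5=1, x1=0, Expression 1 = 1 but Expression 2 = 0.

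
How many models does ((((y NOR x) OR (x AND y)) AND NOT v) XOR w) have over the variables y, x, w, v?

Satisfying assignments: (0,0,0,0), (0,0,1,1), (0,1,1,0), (0,1,1,1), (1,0,1,0), (1,0,1,1), (1,1,0,0), (1,1,1,1)
Count: 8 out of 16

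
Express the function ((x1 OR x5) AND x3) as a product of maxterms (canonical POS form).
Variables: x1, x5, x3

ΠM(0, 1, 2, 4, 6) = (x1 OR x5 OR x3) AND (x1 OR x5 OR NOT x3) AND (x1 OR NOT x5 OR x3) AND (NOT x1 OR x5 OR x3) AND (NOT x1 OR NOT x5 OR x3)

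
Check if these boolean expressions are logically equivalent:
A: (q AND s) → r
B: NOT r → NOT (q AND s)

Yes, Contrapositive is always equivalent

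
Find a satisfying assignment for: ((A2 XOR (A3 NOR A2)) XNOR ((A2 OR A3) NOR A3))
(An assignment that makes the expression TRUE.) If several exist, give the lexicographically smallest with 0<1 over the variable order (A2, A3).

A2=0, A3=0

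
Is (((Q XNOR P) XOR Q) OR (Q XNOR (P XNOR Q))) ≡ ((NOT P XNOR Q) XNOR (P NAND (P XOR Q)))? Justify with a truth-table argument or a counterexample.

No. Counterexample: with Q=0, P=0, Expression 1 = 1 but Expression 2 = 0.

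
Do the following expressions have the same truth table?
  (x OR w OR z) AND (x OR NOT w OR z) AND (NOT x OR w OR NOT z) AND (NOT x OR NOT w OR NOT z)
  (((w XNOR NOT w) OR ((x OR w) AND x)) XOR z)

Yes, they are equivalent — the two output columns agree on all 8 assignments:
x | w | z | Expression 1 | Expression 2
---------------------------------------
0 | 0 | 0 | 0 | 0
0 | 0 | 1 | 1 | 1
0 | 1 | 0 | 0 | 0
0 | 1 | 1 | 1 | 1
1 | 0 | 0 | 1 | 1
1 | 0 | 1 | 0 | 0
1 | 1 | 0 | 1 | 1
1 | 1 | 1 | 0 | 0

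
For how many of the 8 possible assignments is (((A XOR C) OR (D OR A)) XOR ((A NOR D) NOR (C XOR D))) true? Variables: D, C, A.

Satisfying assignments: (0,1,0), (0,1,1), (1,0,0), (1,0,1)
Count: 4 out of 8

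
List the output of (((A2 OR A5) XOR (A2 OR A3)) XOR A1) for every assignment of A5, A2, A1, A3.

A5 | A2 | A1 | A3 | Output
--------------------------
0 | 0 | 0 | 0 | 0
0 | 0 | 0 | 1 | 1
0 | 0 | 1 | 0 | 1
0 | 0 | 1 | 1 | 0
0 | 1 | 0 | 0 | 0
0 | 1 | 0 | 1 | 0
0 | 1 | 1 | 0 | 1
0 | 1 | 1 | 1 | 1
1 | 0 | 0 | 0 | 1
1 | 0 | 0 | 1 | 0
1 | 0 | 1 | 0 | 0
1 | 0 | 1 | 1 | 1
1 | 1 | 0 | 0 | 0
1 | 1 | 0 | 1 | 0
1 | 1 | 1 | 0 | 1
1 | 1 | 1 | 1 | 1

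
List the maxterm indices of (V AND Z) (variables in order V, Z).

ΠM(0, 1, 2) = (V OR Z) AND (V OR NOT Z) AND (NOT V OR Z)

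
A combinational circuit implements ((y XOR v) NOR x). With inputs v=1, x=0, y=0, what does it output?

Substituting: ((0 XOR 1) NOR 0)
= 0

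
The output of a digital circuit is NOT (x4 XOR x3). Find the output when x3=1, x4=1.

Substituting: NOT (1 XOR 1)
= 1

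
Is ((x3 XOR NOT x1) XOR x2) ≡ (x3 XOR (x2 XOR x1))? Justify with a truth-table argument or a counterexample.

No. Counterexample: with x3=0, x1=0, x2=0, Expression 1 = 1 but Expression 2 = 0.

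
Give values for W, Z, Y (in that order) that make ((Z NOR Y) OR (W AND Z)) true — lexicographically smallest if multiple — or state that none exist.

W=0, Z=0, Y=0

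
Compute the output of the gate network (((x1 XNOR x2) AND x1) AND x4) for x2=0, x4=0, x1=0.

Substituting: (((0 XNOR 0) AND 0) AND 0)
= 0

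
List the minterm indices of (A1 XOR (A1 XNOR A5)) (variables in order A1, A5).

Σm(0, 2) = (NOT A1 AND NOT A5) OR (A1 AND NOT A5)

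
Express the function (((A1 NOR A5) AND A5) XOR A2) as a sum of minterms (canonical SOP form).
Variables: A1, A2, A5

Σm(2, 3, 6, 7) = (NOT A1 AND A2 AND NOT A5) OR (NOT A1 AND A2 AND A5) OR (A1 AND A2 AND NOT A5) OR (A1 AND A2 AND A5)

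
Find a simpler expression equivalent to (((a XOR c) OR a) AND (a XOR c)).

By absorption (E AND (E OR v) = E):
= (a XOR c)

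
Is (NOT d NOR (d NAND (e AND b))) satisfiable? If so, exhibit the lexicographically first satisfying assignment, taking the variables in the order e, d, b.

e=1, d=1, b=1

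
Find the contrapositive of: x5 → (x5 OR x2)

Contrapositive: NOT (x5 OR x2) → NOT x5
Note: A statement and its contrapositive are logically equivalent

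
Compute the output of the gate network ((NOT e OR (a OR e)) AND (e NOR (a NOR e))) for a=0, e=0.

Substituting: ((NOT 0 OR (0 OR 0)) AND (0 NOR (0 NOR 0)))
= 0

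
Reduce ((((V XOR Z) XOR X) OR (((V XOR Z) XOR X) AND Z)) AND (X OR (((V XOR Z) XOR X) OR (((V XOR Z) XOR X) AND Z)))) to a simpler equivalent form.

By absorption (E AND (E OR v) = E) then absorption (E OR (E AND v) = E):
= ((V XOR Z) XOR X)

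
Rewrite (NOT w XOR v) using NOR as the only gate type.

(((((w NOR w) NOR v) NOR ((w NOR w) NOR v)) NOR (((w NOR w) NOR v) NOR ((w NOR w) NOR v))) NOR (((((w NOR w) NOR (w NOR w)) NOR (v NOR v)) NOR (((w NOR w) NOR (w NOR w)) NOR (v NOR v))) NOR ((((w NOR w) NOR (w NOR w)) NOR (v NOR v)) NOR (((w NOR w) NOR (w NOR w)) NOR (v NOR v)))))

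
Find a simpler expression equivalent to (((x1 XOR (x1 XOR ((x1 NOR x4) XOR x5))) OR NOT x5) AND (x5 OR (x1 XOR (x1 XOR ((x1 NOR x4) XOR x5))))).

By distribution ((E OR v) AND (E OR NOT v) = E) then XOR self-cancellation ((E XOR v) XOR v = E):
= ((x1 NOR x4) XOR x5)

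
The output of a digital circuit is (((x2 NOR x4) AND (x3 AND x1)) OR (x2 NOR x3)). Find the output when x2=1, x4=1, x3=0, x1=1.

Substituting: (((1 NOR 1) AND (0 AND 1)) OR (1 NOR 0))
= 0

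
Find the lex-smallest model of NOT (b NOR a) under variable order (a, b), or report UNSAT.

a=0, b=1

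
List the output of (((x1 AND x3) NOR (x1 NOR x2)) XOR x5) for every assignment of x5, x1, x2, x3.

x5 | x1 | x2 | x3 | Output
--------------------------
0 | 0 | 0 | 0 | 0
0 | 0 | 0 | 1 | 0
0 | 0 | 1 | 0 | 1
0 | 0 | 1 | 1 | 1
0 | 1 | 0 | 0 | 1
0 | 1 | 0 | 1 | 0
0 | 1 | 1 | 0 | 1
0 | 1 | 1 | 1 | 0
1 | 0 | 0 | 0 | 1
1 | 0 | 0 | 1 | 1
1 | 0 | 1 | 0 | 0
1 | 0 | 1 | 1 | 0
1 | 1 | 0 | 0 | 0
1 | 1 | 0 | 1 | 1
1 | 1 | 1 | 0 | 0
1 | 1 | 1 | 1 | 1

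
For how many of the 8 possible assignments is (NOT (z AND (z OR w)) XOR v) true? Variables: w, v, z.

Satisfying assignments: (0,0,0), (0,1,1), (1,0,0), (1,1,1)
Count: 4 out of 8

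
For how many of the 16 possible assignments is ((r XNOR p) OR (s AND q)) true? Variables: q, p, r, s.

Satisfying assignments: (0,0,0,0), (0,0,0,1), (0,1,1,0), (0,1,1,1), (1,0,0,0), (1,0,0,1), (1,0,1,1), (1,1,0,1), (1,1,1,0), (1,1,1,1)
Count: 10 out of 16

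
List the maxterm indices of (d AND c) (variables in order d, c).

ΠM(0, 1, 2) = (d OR c) AND (d OR NOT c) AND (NOT d OR c)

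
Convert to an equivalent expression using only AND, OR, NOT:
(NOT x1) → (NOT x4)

x1 OR (NOT x4)
(Implication elimination: A → B = NOT A OR B)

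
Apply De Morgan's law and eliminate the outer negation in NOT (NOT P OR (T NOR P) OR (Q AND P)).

P AND NOT (T NOR P) AND NOT (Q AND P)
De Morgan's: NOT(OR of terms) = AND of negations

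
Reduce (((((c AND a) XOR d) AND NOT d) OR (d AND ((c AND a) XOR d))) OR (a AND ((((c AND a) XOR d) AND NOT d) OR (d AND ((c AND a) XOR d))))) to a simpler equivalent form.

By absorption (E OR (E AND v) = E) then distribution ((E AND v) OR (E AND NOT v) = E):
= ((c AND a) XOR d)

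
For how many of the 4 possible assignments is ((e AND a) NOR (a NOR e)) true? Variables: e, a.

Satisfying assignments: (0,1), (1,0)
Count: 2 out of 4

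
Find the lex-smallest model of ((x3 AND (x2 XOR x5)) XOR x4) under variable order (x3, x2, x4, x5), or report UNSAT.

x3=0, x2=0, x4=1, x5=0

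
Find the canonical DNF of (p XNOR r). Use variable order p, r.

(NOT p AND NOT r) OR (p AND r)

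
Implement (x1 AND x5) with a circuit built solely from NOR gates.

((x1 NOR x1) NOR (x5 NOR x5))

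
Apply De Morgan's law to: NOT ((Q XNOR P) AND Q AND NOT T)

NOT (Q XNOR P) OR NOT Q OR T
De Morgan's: NOT(AND of terms) = OR of negations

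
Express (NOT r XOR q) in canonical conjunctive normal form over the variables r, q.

(r OR NOT q) AND (NOT r OR q)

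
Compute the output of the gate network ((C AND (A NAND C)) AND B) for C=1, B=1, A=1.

Substituting: ((1 AND (1 NAND 1)) AND 1)
= 0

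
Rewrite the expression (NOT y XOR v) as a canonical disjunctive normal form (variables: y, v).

(NOT y AND NOT v) OR (y AND v)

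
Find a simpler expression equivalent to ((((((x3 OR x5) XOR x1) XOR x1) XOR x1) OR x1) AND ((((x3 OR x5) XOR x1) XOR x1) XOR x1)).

By absorption (E AND (E OR v) = E) then XOR self-cancellation ((E XOR v) XOR v = E):
= ((x3 OR x5) XOR x1)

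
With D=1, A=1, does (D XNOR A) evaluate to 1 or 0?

Substituting: (1 XNOR 1)
= 1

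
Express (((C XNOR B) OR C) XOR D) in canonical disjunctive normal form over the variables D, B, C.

(NOT D AND NOT B AND NOT C) OR (NOT D AND NOT B AND C) OR (NOT D AND B AND C) OR (D AND B AND NOT C)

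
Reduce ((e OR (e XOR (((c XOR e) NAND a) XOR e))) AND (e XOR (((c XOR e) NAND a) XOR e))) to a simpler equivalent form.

By absorption (E AND (E OR v) = E) then XOR self-cancellation ((E XOR v) XOR v = E):
= ((c XOR e) NAND a)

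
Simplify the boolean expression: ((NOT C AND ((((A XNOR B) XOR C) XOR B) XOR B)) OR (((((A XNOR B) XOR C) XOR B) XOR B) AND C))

By distribution ((E AND v) OR (E AND NOT v) = E) then XOR self-cancellation ((E XOR v) XOR v = E):
= ((A XNOR B) XOR C)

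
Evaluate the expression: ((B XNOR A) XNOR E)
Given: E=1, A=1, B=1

Substituting: ((1 XNOR 1) XNOR 1)
= 1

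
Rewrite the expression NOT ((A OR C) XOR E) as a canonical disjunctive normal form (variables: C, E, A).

(NOT C AND NOT E AND NOT A) OR (NOT C AND E AND A) OR (C AND E AND NOT A) OR (C AND E AND A)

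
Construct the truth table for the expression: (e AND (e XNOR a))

e | a | Output
--------------
0 | 0 | 0
0 | 1 | 0
1 | 0 | 0
1 | 1 | 1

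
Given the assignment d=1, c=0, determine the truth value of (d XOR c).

Substituting: (1 XOR 0)
= 1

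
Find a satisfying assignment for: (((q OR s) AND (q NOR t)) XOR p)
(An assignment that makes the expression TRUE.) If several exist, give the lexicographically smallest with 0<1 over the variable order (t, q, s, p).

t=0, q=0, s=0, p=1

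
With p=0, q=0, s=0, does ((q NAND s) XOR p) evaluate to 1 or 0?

Substituting: ((0 NAND 0) XOR 0)
= 1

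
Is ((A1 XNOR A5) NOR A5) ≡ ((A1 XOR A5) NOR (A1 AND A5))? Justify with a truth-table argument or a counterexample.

No. Counterexample: with A1=0, A5=0, Expression 1 = 0 but Expression 2 = 1.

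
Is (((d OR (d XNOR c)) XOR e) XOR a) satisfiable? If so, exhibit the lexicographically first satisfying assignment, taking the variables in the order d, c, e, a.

d=0, c=0, e=0, a=0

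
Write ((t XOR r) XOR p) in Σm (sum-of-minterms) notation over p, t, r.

Σm(1, 2, 4, 7) = (NOT p AND NOT t AND r) OR (NOT p AND t AND NOT r) OR (p AND NOT t AND NOT r) OR (p AND t AND r)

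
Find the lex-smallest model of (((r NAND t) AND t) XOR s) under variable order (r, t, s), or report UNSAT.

r=0, t=0, s=1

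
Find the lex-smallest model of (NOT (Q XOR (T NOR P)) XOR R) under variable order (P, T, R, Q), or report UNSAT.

P=0, T=0, R=0, Q=1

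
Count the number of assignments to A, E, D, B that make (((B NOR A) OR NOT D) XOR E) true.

Satisfying assignments: (0,0,0,0), (0,0,0,1), (0,0,1,0), (0,1,1,1), (1,0,0,0), (1,0,0,1), (1,1,1,0), (1,1,1,1)
Count: 8 out of 16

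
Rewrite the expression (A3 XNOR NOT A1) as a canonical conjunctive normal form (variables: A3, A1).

(A3 OR A1) AND (NOT A3 OR NOT A1)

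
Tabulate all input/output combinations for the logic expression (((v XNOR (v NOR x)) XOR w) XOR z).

x | w | z | v | Output
----------------------
0 | 0 | 0 | 0 | 0
0 | 0 | 0 | 1 | 0
0 | 0 | 1 | 0 | 1
0 | 0 | 1 | 1 | 1
0 | 1 | 0 | 0 | 1
0 | 1 | 0 | 1 | 1
0 | 1 | 1 | 0 | 0
0 | 1 | 1 | 1 | 0
1 | 0 | 0 | 0 | 1
1 | 0 | 0 | 1 | 0
1 | 0 | 1 | 0 | 0
1 | 0 | 1 | 1 | 1
1 | 1 | 0 | 0 | 0
1 | 1 | 0 | 1 | 1
1 | 1 | 1 | 0 | 1
1 | 1 | 1 | 1 | 0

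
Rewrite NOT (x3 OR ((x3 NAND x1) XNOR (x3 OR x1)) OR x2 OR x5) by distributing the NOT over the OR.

NOT x3 AND NOT ((x3 NAND x1) XNOR (x3 OR x1)) AND NOT x2 AND NOT x5
De Morgan's: NOT(OR of terms) = AND of negations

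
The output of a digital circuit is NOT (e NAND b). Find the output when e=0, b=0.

Substituting: NOT (0 NAND 0)
= 0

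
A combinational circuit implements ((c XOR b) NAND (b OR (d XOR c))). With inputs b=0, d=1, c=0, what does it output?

Substituting: ((0 XOR 0) NAND (0 OR (1 XOR 0)))
= 1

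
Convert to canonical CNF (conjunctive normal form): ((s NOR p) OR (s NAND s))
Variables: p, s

(p OR NOT s) AND (NOT p OR NOT s)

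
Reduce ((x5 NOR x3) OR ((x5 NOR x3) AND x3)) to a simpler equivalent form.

By absorption (E OR (E AND v) = E):
= (x5 NOR x3)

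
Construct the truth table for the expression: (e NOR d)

e | d | Output
--------------
0 | 0 | 1
0 | 1 | 0
1 | 0 | 0
1 | 1 | 0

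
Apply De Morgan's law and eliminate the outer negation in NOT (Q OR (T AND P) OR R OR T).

NOT Q AND NOT (T AND P) AND NOT R AND NOT T
De Morgan's: NOT(OR of terms) = AND of negations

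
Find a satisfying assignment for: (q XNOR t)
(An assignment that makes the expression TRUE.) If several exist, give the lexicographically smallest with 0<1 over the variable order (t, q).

t=0, q=0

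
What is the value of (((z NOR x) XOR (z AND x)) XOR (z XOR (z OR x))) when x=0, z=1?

Substituting: (((1 NOR 0) XOR (1 AND 0)) XOR (1 XOR (1 OR 0)))
= 0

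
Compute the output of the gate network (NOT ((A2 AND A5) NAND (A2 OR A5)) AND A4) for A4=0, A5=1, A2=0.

Substituting: (NOT ((0 AND 1) NAND (0 OR 1)) AND 0)
= 0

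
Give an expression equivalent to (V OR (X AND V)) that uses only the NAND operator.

((V NAND V) NAND (((X NAND V) NAND (X NAND V)) NAND ((X NAND V) NAND (X NAND V))))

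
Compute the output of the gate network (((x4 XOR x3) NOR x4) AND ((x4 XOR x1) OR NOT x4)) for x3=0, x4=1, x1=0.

Substituting: (((1 XOR 0) NOR 1) AND ((1 XOR 0) OR NOT 1))
= 0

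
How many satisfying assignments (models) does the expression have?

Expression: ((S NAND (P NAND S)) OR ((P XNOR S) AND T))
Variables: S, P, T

Satisfying assignments: (0,0,0), (0,0,1), (0,1,0), (0,1,1), (1,1,0), (1,1,1)
Count: 6 out of 8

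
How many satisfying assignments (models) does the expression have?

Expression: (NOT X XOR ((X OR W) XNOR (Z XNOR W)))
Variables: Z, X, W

Satisfying assignments: (0,0,0), (0,0,1), (0,1,0), (1,1,1)
Count: 4 out of 8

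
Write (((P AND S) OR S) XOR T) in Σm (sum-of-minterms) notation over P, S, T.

Σm(1, 2, 5, 6) = (NOT P AND NOT S AND T) OR (NOT P AND S AND NOT T) OR (P AND NOT S AND T) OR (P AND S AND NOT T)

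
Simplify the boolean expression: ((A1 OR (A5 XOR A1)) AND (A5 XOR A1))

By absorption (E AND (E OR v) = E):
= (A5 XOR A1)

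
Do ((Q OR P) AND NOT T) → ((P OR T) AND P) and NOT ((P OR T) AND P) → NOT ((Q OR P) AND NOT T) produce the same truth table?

Yes, Contrapositive is always equivalent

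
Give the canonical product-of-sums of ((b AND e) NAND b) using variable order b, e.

ΠM(3) = (NOT b OR NOT e)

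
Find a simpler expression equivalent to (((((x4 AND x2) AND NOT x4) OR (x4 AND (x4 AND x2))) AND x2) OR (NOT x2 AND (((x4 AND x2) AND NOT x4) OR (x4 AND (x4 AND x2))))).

By distribution ((E AND v) OR (E AND NOT v) = E) then distribution ((E AND v) OR (E AND NOT v) = E):
= (x4 AND x2)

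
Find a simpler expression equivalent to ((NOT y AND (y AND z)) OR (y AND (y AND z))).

By distribution ((E AND v) OR (E AND NOT v) = E):
= (y AND z)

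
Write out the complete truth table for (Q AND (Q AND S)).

S | Q | Output
--------------
0 | 0 | 0
0 | 1 | 0
1 | 0 | 0
1 | 1 | 1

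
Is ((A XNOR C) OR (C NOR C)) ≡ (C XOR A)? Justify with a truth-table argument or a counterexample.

No. Counterexample: with C=0, A=0, Expression 1 = 1 but Expression 2 = 0.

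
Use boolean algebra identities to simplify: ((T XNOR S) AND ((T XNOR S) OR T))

By absorption (E AND (E OR v) = E):
= (T XNOR S)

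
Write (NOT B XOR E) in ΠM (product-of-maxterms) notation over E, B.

ΠM(1, 2) = (E OR NOT B) AND (NOT E OR B)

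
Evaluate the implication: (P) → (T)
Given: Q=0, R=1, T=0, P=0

Antecedent (P) = 0; consequent (T) = 0.
0 → 0 = 1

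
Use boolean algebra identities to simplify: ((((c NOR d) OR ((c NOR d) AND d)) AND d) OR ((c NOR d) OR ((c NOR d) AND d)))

By absorption (E OR (E AND v) = E) then absorption (E OR (E AND v) = E):
= (c NOR d)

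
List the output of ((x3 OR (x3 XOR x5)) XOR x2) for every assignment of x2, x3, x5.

x2 | x3 | x5 | Output
---------------------
0 | 0 | 0 | 0
0 | 0 | 1 | 1
0 | 1 | 0 | 1
0 | 1 | 1 | 1
1 | 0 | 0 | 1
1 | 0 | 1 | 0
1 | 1 | 0 | 0
1 | 1 | 1 | 0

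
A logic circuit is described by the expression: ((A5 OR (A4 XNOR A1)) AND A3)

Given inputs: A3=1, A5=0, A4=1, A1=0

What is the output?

Substituting: ((0 OR (1 XNOR 0)) AND 1)
= 0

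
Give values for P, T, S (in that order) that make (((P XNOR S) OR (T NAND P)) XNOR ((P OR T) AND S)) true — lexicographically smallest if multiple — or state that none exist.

P=0, T=1, S=1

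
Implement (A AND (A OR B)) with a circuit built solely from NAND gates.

((A NAND ((A NAND A) NAND (B NAND B))) NAND (A NAND ((A NAND A) NAND (B NAND B))))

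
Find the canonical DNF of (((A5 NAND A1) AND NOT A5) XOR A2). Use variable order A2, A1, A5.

(NOT A2 AND NOT A1 AND NOT A5) OR (NOT A2 AND A1 AND NOT A5) OR (A2 AND NOT A1 AND A5) OR (A2 AND A1 AND A5)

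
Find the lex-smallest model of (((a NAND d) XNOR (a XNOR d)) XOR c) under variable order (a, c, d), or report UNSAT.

a=0, c=0, d=0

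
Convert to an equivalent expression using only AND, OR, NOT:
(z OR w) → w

NOT (z OR w) OR w
(Implication elimination: A → B = NOT A OR B)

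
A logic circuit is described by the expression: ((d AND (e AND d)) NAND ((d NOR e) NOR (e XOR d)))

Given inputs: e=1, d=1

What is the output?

Substituting: ((1 AND (1 AND 1)) NAND ((1 NOR 1) NOR (1 XOR 1)))
= 0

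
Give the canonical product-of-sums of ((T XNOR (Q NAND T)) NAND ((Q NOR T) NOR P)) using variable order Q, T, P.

ΠM(2) = (Q OR NOT T OR P)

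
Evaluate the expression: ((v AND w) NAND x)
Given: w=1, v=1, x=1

Substituting: ((1 AND 1) NAND 1)
= 0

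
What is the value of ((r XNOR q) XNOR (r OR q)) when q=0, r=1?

Substituting: ((1 XNOR 0) XNOR (1 OR 0))
= 0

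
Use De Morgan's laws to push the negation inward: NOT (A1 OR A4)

NOT A1 AND NOT A4
De Morgan's: NOT(OR of terms) = AND of negations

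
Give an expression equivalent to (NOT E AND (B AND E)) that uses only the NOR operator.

(((E NOR E) NOR (E NOR E)) NOR (((B NOR B) NOR (E NOR E)) NOR ((B NOR B) NOR (E NOR E))))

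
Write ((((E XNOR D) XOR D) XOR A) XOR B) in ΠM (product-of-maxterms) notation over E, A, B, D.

ΠM(2, 3, 4, 5, 8, 9, 14, 15) = (E OR A OR NOT B OR D) AND (E OR A OR NOT B OR NOT D) AND (E OR NOT A OR B OR D) AND (E OR NOT A OR B OR NOT D) AND (NOT E OR A OR B OR D) AND (NOT E OR A OR B OR NOT D) AND (NOT E OR NOT A OR NOT B OR D) AND (NOT E OR NOT A OR NOT B OR NOT D)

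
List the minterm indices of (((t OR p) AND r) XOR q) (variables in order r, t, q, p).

Σm(2, 3, 6, 7, 9, 10, 12, 13) = (NOT r AND NOT t AND q AND NOT p) OR (NOT r AND NOT t AND q AND p) OR (NOT r AND t AND q AND NOT p) OR (NOT r AND t AND q AND p) OR (r AND NOT t AND NOT q AND p) OR (r AND NOT t AND q AND NOT p) OR (r AND t AND NOT q AND NOT p) OR (r AND t AND NOT q AND p)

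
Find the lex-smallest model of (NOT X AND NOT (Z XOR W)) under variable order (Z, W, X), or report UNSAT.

Z=0, W=0, X=0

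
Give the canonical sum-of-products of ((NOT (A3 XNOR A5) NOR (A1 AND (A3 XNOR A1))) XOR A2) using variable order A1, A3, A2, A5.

Σm(0, 3, 5, 6, 8, 11, 14, 15) = (NOT A1 AND NOT A3 AND NOT A2 AND NOT A5) OR (NOT A1 AND NOT A3 AND A2 AND A5) OR (NOT A1 AND A3 AND NOT A2 AND A5) OR (NOT A1 AND A3 AND A2 AND NOT A5) OR (A1 AND NOT A3 AND NOT A2 AND NOT A5) OR (A1 AND NOT A3 AND A2 AND A5) OR (A1 AND A3 AND A2 AND NOT A5) OR (A1 AND A3 AND A2 AND A5)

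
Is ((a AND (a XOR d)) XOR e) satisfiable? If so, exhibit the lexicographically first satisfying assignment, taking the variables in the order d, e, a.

d=0, e=0, a=1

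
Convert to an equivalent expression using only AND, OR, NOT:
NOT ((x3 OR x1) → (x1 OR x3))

(x3 OR x1) AND NOT (x1 OR x3)
(Negated implication: NOT(A → B) = A AND NOT B)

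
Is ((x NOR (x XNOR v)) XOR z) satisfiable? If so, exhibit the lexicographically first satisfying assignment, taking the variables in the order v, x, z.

v=0, x=0, z=1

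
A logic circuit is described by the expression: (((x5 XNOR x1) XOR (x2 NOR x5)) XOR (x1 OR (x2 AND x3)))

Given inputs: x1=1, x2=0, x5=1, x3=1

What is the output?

Substituting: (((1 XNOR 1) XOR (0 NOR 1)) XOR (1 OR (0 AND 1)))
= 0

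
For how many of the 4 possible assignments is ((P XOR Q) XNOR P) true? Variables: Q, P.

Satisfying assignments: (0,0), (0,1)
Count: 2 out of 4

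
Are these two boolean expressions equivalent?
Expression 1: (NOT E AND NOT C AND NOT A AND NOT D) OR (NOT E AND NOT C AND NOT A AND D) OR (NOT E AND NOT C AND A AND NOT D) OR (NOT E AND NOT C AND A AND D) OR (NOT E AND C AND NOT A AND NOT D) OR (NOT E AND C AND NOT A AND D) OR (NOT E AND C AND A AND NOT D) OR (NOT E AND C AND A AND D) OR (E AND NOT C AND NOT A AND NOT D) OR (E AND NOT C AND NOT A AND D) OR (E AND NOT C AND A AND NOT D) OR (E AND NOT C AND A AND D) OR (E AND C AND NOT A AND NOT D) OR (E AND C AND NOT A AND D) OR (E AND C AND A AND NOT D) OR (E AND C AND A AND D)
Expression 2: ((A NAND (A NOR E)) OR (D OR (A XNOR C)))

Yes, they are equivalent — the two output columns agree on all 16 assignments:
E | C | A | D | Expression 1 | Expression 2
-------------------------------------------
0 | 0 | 0 | 0 | 1 | 1
0 | 0 | 0 | 1 | 1 | 1
0 | 0 | 1 | 0 | 1 | 1
0 | 0 | 1 | 1 | 1 | 1
0 | 1 | 0 | 0 | 1 | 1
0 | 1 | 0 | 1 | 1 | 1
0 | 1 | 1 | 0 | 1 | 1
0 | 1 | 1 | 1 | 1 | 1
1 | 0 | 0 | 0 | 1 | 1
1 | 0 | 0 | 1 | 1 | 1
1 | 0 | 1 | 0 | 1 | 1
1 | 0 | 1 | 1 | 1 | 1
1 | 1 | 0 | 0 | 1 | 1
1 | 1 | 0 | 1 | 1 | 1
1 | 1 | 1 | 0 | 1 | 1
1 | 1 | 1 | 1 | 1 | 1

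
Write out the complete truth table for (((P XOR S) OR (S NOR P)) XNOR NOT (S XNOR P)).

P | S | Output
--------------
0 | 0 | 0
0 | 1 | 1
1 | 0 | 1
1 | 1 | 1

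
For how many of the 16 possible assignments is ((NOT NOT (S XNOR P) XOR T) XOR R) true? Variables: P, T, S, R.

Satisfying assignments: (0,0,0,0), (0,0,1,1), (0,1,0,1), (0,1,1,0), (1,0,0,1), (1,0,1,0), (1,1,0,0), (1,1,1,1)
Count: 8 out of 16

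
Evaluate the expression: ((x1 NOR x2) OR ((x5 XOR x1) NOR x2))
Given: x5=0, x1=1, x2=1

Substituting: ((1 NOR 1) OR ((0 XOR 1) NOR 1))
= 0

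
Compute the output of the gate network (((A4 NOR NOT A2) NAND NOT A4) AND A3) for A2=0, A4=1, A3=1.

Substituting: (((1 NOR NOT 0) NAND NOT 1) AND 1)
= 1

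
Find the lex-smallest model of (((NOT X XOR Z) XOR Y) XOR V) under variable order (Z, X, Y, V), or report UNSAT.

Z=0, X=0, Y=0, V=0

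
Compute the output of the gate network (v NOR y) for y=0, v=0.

Substituting: (0 NOR 0)
= 1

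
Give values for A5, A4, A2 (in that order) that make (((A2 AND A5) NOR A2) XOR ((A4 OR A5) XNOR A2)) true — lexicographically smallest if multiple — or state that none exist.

A5=0, A4=1, A2=0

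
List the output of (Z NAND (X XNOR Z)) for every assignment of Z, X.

Z | X | Output
--------------
0 | 0 | 1
0 | 1 | 1
1 | 0 | 1
1 | 1 | 0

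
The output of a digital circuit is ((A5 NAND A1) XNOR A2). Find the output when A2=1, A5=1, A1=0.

Substituting: ((1 NAND 0) XNOR 1)
= 1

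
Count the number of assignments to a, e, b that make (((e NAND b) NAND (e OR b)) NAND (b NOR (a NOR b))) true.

Satisfying assignments: (0,0,0), (0,0,1), (0,1,0), (0,1,1), (1,0,1), (1,1,0), (1,1,1)
Count: 7 out of 8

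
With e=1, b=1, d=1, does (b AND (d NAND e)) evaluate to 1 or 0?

Substituting: (1 AND (1 NAND 1))
= 0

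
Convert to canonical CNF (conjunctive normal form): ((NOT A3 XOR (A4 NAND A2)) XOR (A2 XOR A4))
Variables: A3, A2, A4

(A3 OR A2 OR A4) AND (NOT A3 OR A2 OR NOT A4) AND (NOT A3 OR NOT A2 OR A4) AND (NOT A3 OR NOT A2 OR NOT A4)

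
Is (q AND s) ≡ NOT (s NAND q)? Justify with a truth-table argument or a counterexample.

Yes, they are equivalent — the two output columns agree on all 4 assignments:
q | s | Expression 1 | Expression 2
-----------------------------------
0 | 0 | 0 | 0
0 | 1 | 0 | 0
1 | 0 | 0 | 0
1 | 1 | 1 | 1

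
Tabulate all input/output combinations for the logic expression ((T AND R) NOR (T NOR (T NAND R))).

R | T | Output
--------------
0 | 0 | 1
0 | 1 | 1
1 | 0 | 1
1 | 1 | 0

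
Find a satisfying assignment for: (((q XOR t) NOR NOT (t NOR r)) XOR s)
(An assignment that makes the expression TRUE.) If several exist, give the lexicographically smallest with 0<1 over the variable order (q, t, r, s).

q=0, t=0, r=0, s=0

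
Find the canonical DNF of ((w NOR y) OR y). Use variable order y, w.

(NOT y AND NOT w) OR (y AND NOT w) OR (y AND w)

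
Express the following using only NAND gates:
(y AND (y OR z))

((y NAND ((y NAND y) NAND (z NAND z))) NAND (y NAND ((y NAND y) NAND (z NAND z))))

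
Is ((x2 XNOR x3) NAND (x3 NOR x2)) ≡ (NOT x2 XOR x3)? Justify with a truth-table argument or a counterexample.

No. Counterexample: with x3=0, x2=0, Expression 1 = 0 but Expression 2 = 1.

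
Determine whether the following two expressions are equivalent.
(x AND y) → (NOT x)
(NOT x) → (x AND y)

No, Converse is not equivalent to original (counterexample: x=0, y=0)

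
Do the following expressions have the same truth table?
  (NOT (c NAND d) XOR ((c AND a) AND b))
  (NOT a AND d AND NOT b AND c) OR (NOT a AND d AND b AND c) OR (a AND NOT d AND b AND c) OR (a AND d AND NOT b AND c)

Yes, they are equivalent — the two output columns agree on all 16 assignments:
a | d | b | c | Expression 1 | Expression 2
-------------------------------------------
0 | 0 | 0 | 0 | 0 | 0
0 | 0 | 0 | 1 | 0 | 0
0 | 0 | 1 | 0 | 0 | 0
0 | 0 | 1 | 1 | 0 | 0
0 | 1 | 0 | 0 | 0 | 0
0 | 1 | 0 | 1 | 1 | 1
0 | 1 | 1 | 0 | 0 | 0
0 | 1 | 1 | 1 | 1 | 1
1 | 0 | 0 | 0 | 0 | 0
1 | 0 | 0 | 1 | 0 | 0
1 | 0 | 1 | 0 | 0 | 0
1 | 0 | 1 | 1 | 1 | 1
1 | 1 | 0 | 0 | 0 | 0
1 | 1 | 0 | 1 | 1 | 1
1 | 1 | 1 | 0 | 0 | 0
1 | 1 | 1 | 1 | 0 | 0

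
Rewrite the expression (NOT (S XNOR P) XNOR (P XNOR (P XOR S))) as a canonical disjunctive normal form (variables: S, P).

(NOT S AND P) OR (S AND P)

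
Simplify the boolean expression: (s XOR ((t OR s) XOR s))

By XOR self-cancellation ((E XOR v) XOR v = E):
= (t OR s)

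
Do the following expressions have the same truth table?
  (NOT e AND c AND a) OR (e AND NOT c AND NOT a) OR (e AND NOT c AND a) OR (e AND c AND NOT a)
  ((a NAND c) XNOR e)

Yes, they are equivalent — the two output columns agree on all 8 assignments:
e | c | a | Expression 1 | Expression 2
---------------------------------------
0 | 0 | 0 | 0 | 0
0 | 0 | 1 | 0 | 0
0 | 1 | 0 | 0 | 0
0 | 1 | 1 | 1 | 1
1 | 0 | 0 | 1 | 1
1 | 0 | 1 | 1 | 1
1 | 1 | 0 | 1 | 1
1 | 1 | 1 | 0 | 0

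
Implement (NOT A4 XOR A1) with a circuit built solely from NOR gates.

(((((A4 NOR A4) NOR A1) NOR ((A4 NOR A4) NOR A1)) NOR (((A4 NOR A4) NOR A1) NOR ((A4 NOR A4) NOR A1))) NOR (((((A4 NOR A4) NOR (A4 NOR A4)) NOR (A1 NOR A1)) NOR (((A4 NOR A4) NOR (A4 NOR A4)) NOR (A1 NOR A1))) NOR ((((A4 NOR A4) NOR (A4 NOR A4)) NOR (A1 NOR A1)) NOR (((A4 NOR A4) NOR (A4 NOR A4)) NOR (A1 NOR A1)))))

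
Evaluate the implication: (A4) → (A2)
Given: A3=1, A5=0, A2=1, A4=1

Antecedent (A4) = 1; consequent (A2) = 1.
1 → 1 = 1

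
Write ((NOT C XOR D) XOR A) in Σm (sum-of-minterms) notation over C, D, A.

Σm(0, 3, 5, 6) = (NOT C AND NOT D AND NOT A) OR (NOT C AND D AND A) OR (C AND NOT D AND A) OR (C AND D AND NOT A)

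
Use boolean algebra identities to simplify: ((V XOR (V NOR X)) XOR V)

By XOR self-cancellation ((E XOR v) XOR v = E):
= (V NOR X)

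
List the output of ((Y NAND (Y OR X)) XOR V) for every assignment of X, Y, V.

X | Y | V | Output
------------------
0 | 0 | 0 | 1
0 | 0 | 1 | 0
0 | 1 | 0 | 0
0 | 1 | 1 | 1
1 | 0 | 0 | 1
1 | 0 | 1 | 0
1 | 1 | 0 | 0
1 | 1 | 1 | 1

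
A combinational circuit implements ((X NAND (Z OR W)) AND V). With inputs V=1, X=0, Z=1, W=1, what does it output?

Substituting: ((0 NAND (1 OR 1)) AND 1)
= 1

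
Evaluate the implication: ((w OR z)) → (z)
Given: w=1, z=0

Antecedent ((w OR z)) = 1; consequent (z) = 0.
1 → 0 = 0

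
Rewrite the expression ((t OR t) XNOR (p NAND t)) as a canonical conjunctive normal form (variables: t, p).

(t OR p) AND (t OR NOT p) AND (NOT t OR NOT p)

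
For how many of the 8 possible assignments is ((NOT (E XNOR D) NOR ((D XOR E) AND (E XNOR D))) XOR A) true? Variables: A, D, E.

Satisfying assignments: (0,0,0), (0,1,1), (1,0,1), (1,1,0)
Count: 4 out of 8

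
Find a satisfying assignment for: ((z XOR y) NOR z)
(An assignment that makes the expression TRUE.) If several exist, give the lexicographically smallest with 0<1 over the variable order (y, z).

y=0, z=0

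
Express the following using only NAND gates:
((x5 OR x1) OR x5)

((((x5 NAND x5) NAND (x1 NAND x1)) NAND ((x5 NAND x5) NAND (x1 NAND x1))) NAND (x5 NAND x5))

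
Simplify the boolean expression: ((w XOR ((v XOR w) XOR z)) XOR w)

By XOR self-cancellation ((E XOR v) XOR v = E):
= ((v XOR w) XOR z)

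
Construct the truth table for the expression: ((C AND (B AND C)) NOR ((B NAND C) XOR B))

B | C | Output
--------------
0 | 0 | 0
0 | 1 | 0
1 | 0 | 1
1 | 1 | 0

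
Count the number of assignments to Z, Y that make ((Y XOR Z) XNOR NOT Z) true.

Satisfying assignments: (0,1), (1,1)
Count: 2 out of 4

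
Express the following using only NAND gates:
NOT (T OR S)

(((T NAND T) NAND (S NAND S)) NAND ((T NAND T) NAND (S NAND S)))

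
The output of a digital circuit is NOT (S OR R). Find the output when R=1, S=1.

Substituting: NOT (1 OR 1)
= 0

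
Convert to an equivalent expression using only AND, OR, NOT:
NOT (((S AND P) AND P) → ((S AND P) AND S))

((S AND P) AND P) AND NOT ((S AND P) AND S)
(Negated implication: NOT(A → B) = A AND NOT B)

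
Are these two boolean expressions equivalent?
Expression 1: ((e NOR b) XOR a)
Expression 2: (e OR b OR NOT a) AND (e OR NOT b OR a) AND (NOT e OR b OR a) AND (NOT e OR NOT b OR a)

Yes, they are equivalent — the two output columns agree on all 8 assignments:
e | b | a | Expression 1 | Expression 2
---------------------------------------
0 | 0 | 0 | 1 | 1
0 | 0 | 1 | 0 | 0
0 | 1 | 0 | 0 | 0
0 | 1 | 1 | 1 | 1
1 | 0 | 0 | 0 | 0
1 | 0 | 1 | 1 | 1
1 | 1 | 0 | 0 | 0
1 | 1 | 1 | 1 | 1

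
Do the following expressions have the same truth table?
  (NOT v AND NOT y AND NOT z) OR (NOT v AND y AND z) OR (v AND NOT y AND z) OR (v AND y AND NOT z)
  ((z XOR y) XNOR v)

Yes, they are equivalent — the two output columns agree on all 8 assignments:
v | y | z | Expression 1 | Expression 2
---------------------------------------
0 | 0 | 0 | 1 | 1
0 | 0 | 1 | 0 | 0
0 | 1 | 0 | 0 | 0
0 | 1 | 1 | 1 | 1
1 | 0 | 0 | 0 | 0
1 | 0 | 1 | 1 | 1
1 | 1 | 0 | 1 | 1
1 | 1 | 1 | 0 | 0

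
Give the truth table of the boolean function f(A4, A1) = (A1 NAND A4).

A4 | A1 | Output
----------------
0 | 0 | 1
0 | 1 | 1
1 | 0 | 1
1 | 1 | 0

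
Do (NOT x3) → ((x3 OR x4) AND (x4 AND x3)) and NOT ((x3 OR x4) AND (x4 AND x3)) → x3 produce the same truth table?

Yes, Contrapositive is always equivalent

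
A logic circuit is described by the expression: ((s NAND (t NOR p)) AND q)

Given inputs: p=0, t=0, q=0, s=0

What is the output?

Substituting: ((0 NAND (0 NOR 0)) AND 0)
= 0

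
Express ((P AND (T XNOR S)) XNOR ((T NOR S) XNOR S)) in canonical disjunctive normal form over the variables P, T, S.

(NOT P AND NOT T AND NOT S) OR (NOT P AND NOT T AND S) OR (NOT P AND T AND S) OR (P AND NOT T AND S)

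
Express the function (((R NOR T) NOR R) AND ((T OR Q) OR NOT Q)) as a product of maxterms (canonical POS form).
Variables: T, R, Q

ΠM(0, 1, 2, 3, 6, 7) = (T OR R OR Q) AND (T OR R OR NOT Q) AND (T OR NOT R OR Q) AND (T OR NOT R OR NOT Q) AND (NOT T OR NOT R OR Q) AND (NOT T OR NOT R OR NOT Q)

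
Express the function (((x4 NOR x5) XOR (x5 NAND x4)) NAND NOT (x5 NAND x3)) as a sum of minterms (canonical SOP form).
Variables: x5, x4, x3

Σm(0, 1, 2, 3, 4, 6, 7) = (NOT x5 AND NOT x4 AND NOT x3) OR (NOT x5 AND NOT x4 AND x3) OR (NOT x5 AND x4 AND NOT x3) OR (NOT x5 AND x4 AND x3) OR (x5 AND NOT x4 AND NOT x3) OR (x5 AND x4 AND NOT x3) OR (x5 AND x4 AND x3)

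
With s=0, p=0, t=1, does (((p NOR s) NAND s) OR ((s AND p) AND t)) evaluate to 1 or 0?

Substituting: (((0 NOR 0) NAND 0) OR ((0 AND 0) AND 1))
= 1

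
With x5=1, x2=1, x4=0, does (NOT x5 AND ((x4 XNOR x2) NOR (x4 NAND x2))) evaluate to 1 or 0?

Substituting: (NOT 1 AND ((0 XNOR 1) NOR (0 NAND 1)))
= 0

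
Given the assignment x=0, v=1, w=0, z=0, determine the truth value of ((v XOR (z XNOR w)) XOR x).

Substituting: ((1 XOR (0 XNOR 0)) XOR 0)
= 0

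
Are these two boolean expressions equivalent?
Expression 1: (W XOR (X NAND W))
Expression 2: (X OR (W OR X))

No. Counterexample: with X=0, W=0, Expression 1 = 1 but Expression 2 = 0.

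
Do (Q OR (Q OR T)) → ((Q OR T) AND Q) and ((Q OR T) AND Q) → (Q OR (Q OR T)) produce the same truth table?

No, Converse is not equivalent to original (counterexample: T=1, Q=0)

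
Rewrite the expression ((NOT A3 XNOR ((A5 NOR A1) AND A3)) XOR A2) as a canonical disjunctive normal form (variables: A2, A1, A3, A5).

(NOT A2 AND NOT A1 AND A3 AND A5) OR (NOT A2 AND A1 AND A3 AND NOT A5) OR (NOT A2 AND A1 AND A3 AND A5) OR (A2 AND NOT A1 AND NOT A3 AND NOT A5) OR (A2 AND NOT A1 AND NOT A3 AND A5) OR (A2 AND NOT A1 AND A3 AND NOT A5) OR (A2 AND A1 AND NOT A3 AND NOT A5) OR (A2 AND A1 AND NOT A3 AND A5)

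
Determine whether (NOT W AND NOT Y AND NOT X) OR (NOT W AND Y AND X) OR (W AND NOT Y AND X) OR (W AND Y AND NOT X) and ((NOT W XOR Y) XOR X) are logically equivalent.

Yes, they are equivalent — the two output columns agree on all 8 assignments:
W | Y | X | Expression 1 | Expression 2
---------------------------------------
0 | 0 | 0 | 1 | 1
0 | 0 | 1 | 0 | 0
0 | 1 | 0 | 0 | 0
0 | 1 | 1 | 1 | 1
1 | 0 | 0 | 0 | 0
1 | 0 | 1 | 1 | 1
1 | 1 | 0 | 1 | 1
1 | 1 | 1 | 0 | 0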